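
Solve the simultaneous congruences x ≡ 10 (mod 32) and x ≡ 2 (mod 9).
74

Using Chinese Remainder Theorem:
M = 32 × 9 = 288
M1 = 9, M2 = 32
y1 = 9^(-1) mod 32 = 25
y2 = 32^(-1) mod 9 = 2
x = (10×9×25 + 2×32×2) mod 288 = 74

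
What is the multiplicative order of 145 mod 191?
190

191 is prime, so ord(145) divides φ(191) = 190.
Divisors of 190: 1, 2, 5, 10, 19, 38, 95, 190.
Repeated squaring: 145^1 ≡ 145, 145^2 ≡ 15, 145^4 ≡ 34, 145^8 ≡ 10, 145^16 ≡ 100, 145^32 ≡ 68, 145^64 ≡ 40, 145^128 ≡ 72 (mod 191).
Test 145^d mod 191 for each divisor d in increasing order:
145^1 ≡ 145
145^2 ≡ 15
145^5 = 145^4·145^1 ≡ 155
145^10 = 145^8·145^2 ≡ 150
145^19 = 145^16·145^2·145^1 ≡ 142
145^38 = 145^32·145^4·145^2 ≡ 109
145^95 = 145^64·145^16·145^8·145^4·145^2·145^1 ≡ 190
145^190 = 145^128·145^32·145^16·145^8·145^4·145^2 ≡ 1  ← first divisor giving 1
The order is 190.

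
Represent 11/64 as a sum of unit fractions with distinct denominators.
1/6 + 1/192

Greedy algorithm:
11/64: ceiling(64/11) = 6, use 1/6
1/192: ceiling(192/1) = 192, use 1/192
Result: 11/64 = 1/6 + 1/192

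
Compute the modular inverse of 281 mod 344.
273

gcd(281, 344) = 1, so the inverse exists.
Extended Euclidean algorithm on (344, 281):
344 = 1 × 281 + 63  ⟹  63 = (1)·344 + (-1)·281
281 = 4 × 63 + 29  ⟹  29 = (-4)·344 + (5)·281
63 = 2 × 29 + 5  ⟹  5 = (9)·344 + (-11)·281
29 = 5 × 5 + 4  ⟹  4 = (-49)·344 + (60)·281
5 = 1 × 4 + 1  ⟹  1 = (58)·344 + (-71)·281
So (-71)·281 ≡ 1 (mod 344), i.e. 281^(-1) ≡ -71 ≡ 273 (mod 344).
Check: 281 × 273 = 76713 ≡ 1 (mod 344)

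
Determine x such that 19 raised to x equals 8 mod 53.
31

Baby-step giant-step with step n = ⌈√53⌉ = 8.
Baby steps 19^j mod 53 (j:value) for j=0..7: 0:1, 1:19, 2:43, 3:22, 4:47, 5:45, 6:7, 7:27.
Giant-step multiplier: 19^(-8) ≡ 19^(52-8) = 19^44 ≡ 28 (mod 53).
Giant steps γ_i = 8·28^i mod 53: γ_0=8, γ_1=12, γ_2=18, γ_3=27 (in table at j=7).
x = i·n + j = 3·8 + 7 = 31.
Check: 19^31 ≡ 8 (mod 53).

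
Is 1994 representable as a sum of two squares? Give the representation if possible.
25² + 37² (a=25, b=37)

Factorization: 1994 = 2 × 997
By Fermat: n is sum of two squares iff every prime p ≡ 3 (mod 4) appears to even power.
All primes ≡ 3 (mod 4) appear to even power.
Search a = 0, 1, 2, … for 1994 - a² a perfect square: first hit at a = 25: 1994 - 625 = 1369 = 37².
1994 = 25² + 37² = 625 + 1369 ✓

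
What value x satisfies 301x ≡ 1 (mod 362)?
89

gcd(301, 362) = 1, so the inverse exists.
Extended Euclidean algorithm on (362, 301):
362 = 1 × 301 + 61  ⟹  61 = (1)·362 + (-1)·301
301 = 4 × 61 + 57  ⟹  57 = (-4)·362 + (5)·301
61 = 1 × 57 + 4  ⟹  4 = (5)·362 + (-6)·301
57 = 14 × 4 + 1  ⟹  1 = (-74)·362 + (89)·301
So (89)·301 ≡ 1 (mod 362), i.e. 301^(-1) ≡ 89 (mod 362).
Check: 301 × 89 = 26789 ≡ 1 (mod 362)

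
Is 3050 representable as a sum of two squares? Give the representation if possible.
5² + 55² (a=5, b=55)

Factorization: 3050 = 2 × 5^2 × 61
By Fermat: n is sum of two squares iff every prime p ≡ 3 (mod 4) appears to even power.
All primes ≡ 3 (mod 4) appear to even power.
Search a = 0, 1, 2, … for 3050 - a² a perfect square: first hit at a = 5: 3050 - 25 = 3025 = 55².
3050 = 5² + 55² = 25 + 3025 ✓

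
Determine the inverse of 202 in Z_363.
124

gcd(202, 363) = 1, so the inverse exists.
Extended Euclidean algorithm on (363, 202):
363 = 1 × 202 + 161  ⟹  161 = (1)·363 + (-1)·202
202 = 1 × 161 + 41  ⟹  41 = (-1)·363 + (2)·202
161 = 3 × 41 + 38  ⟹  38 = (4)·363 + (-7)·202
41 = 1 × 38 + 3  ⟹  3 = (-5)·363 + (9)·202
38 = 12 × 3 + 2  ⟹  2 = (64)·363 + (-115)·202
3 = 1 × 2 + 1  ⟹  1 = (-69)·363 + (124)·202
So (124)·202 ≡ 1 (mod 363), i.e. 202^(-1) ≡ 124 (mod 363).
Check: 202 × 124 = 25048 ≡ 1 (mod 363)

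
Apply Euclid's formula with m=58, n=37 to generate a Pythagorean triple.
(1995, 4292, 4733)

Euclid's formula: a = m² - n², b = 2mn, c = m² + n²
m = 58, n = 37
a = 58² - 37² = 3364 - 1369 = 1995
b = 2 × 58 × 37 = 4292
c = 58² + 37² = 3364 + 1369 = 4733
Verification: 1995² + 4292² = 3980025 + 18421264 = 22401289 = 4733² ✓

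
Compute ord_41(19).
40

41 is prime, so ord(19) divides φ(41) = 40.
Divisors of 40: 1, 2, 4, 5, 8, 10, 20, 40.
Repeated squaring: 19^1 ≡ 19, 19^2 ≡ 33, 19^4 ≡ 23, 19^8 ≡ 37, 19^16 ≡ 16, 19^32 ≡ 10 (mod 41).
Test 19^d mod 41 for each divisor d in increasing order:
19^1 ≡ 19
19^2 ≡ 33
19^4 ≡ 23
19^5 = 19^4·19^1 ≡ 27
19^8 ≡ 37
19^10 = 19^8·19^2 ≡ 32
19^20 = 19^16·19^4 ≡ 40
19^40 = 19^32·19^8 ≡ 1  ← first divisor giving 1
The order is 40.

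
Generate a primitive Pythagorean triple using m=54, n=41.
(1235, 4428, 4597)

Euclid's formula: a = m² - n², b = 2mn, c = m² + n²
m = 54, n = 41
a = 54² - 41² = 2916 - 1681 = 1235
b = 2 × 54 × 41 = 4428
c = 54² + 41² = 2916 + 1681 = 4597
Verification: 1235² + 4428² = 1525225 + 19607184 = 21132409 = 4597² ✓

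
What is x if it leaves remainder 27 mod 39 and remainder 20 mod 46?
66

Using Chinese Remainder Theorem:
M = 39 × 46 = 1794
M1 = 46, M2 = 39
y1 = 46^(-1) mod 39 = 28
y2 = 39^(-1) mod 46 = 13
x = (27×46×28 + 20×39×13) mod 1794 = 66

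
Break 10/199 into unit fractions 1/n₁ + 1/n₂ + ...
1/20 + 1/3980

Greedy algorithm:
10/199: ceiling(199/10) = 20, use 1/20
1/3980: ceiling(3980/1) = 3980, use 1/3980
Result: 10/199 = 1/20 + 1/3980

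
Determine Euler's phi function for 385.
240

385 = 5 × 7 × 11
φ(n) = n × ∏(1 - 1/p) for each prime p dividing n
φ(385) = 385 × (1 - 1/5) × (1 - 1/7) × (1 - 1/11) = 240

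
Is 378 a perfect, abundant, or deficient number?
abundant

Proper divisors of 378: sum = 1 + 2 + 3 + 6 + 7 + 9 + 14 + 18 + 21 + 27 + 42 + 54 + 63 + 126 + 189 = 582
Since 582 > 378, 378 is abundant.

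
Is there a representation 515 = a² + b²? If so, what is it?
Not possible

Factorization: 515 = 5 × 103
By Fermat: n is sum of two squares iff every prime p ≡ 3 (mod 4) appears to even power.
Prime(s) ≡ 3 (mod 4) with odd exponent: [(103, 1)]
Therefore 515 cannot be expressed as a² + b².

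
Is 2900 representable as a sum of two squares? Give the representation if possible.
14² + 52² (a=14, b=52)

Factorization: 2900 = 2^2 × 5^2 × 29
By Fermat: n is sum of two squares iff every prime p ≡ 3 (mod 4) appears to even power.
All primes ≡ 3 (mod 4) appear to even power.
Search a = 0, 1, 2, … for 2900 - a² a perfect square: first hit at a = 14: 2900 - 196 = 2704 = 52².
2900 = 14² + 52² = 196 + 2704 ✓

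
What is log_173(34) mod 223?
84

Baby-step giant-step with step n = ⌈√223⌉ = 15.
Baby steps 173^j mod 223 (j:value) for j=0..14: 0:1, 1:173, 2:47, 3:103, 4:202, 5:158, 6:128, 7:67, 8:218, 9:27, 10:211, 11:154, 12:105, 13:102, 14:29.
Giant-step multiplier: 173^(-15) ≡ 173^(222-15) = 173^207 ≡ 221 (mod 223).
Giant steps γ_i = 34·221^i mod 223: γ_0=34, γ_1=155, γ_2=136, γ_3=174, γ_4=98, γ_5=27 (in table at j=9).
x = i·n + j = 5·15 + 9 = 84.
Check: 173^84 ≡ 34 (mod 223).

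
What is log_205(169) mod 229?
138

Baby-step giant-step with step n = ⌈√229⌉ = 16.
Baby steps 205^j mod 229 (j:value) for j=0..15: 0:1, 1:205, 2:118, 3:145, 4:184, 5:164, 6:186, 7:116, 8:193, 9:177, 10:103, 11:47, 12:17, 13:50, 14:174, 15:175.
Giant-step multiplier: 205^(-16) ≡ 205^(228-16) = 205^212 ≡ 91 (mod 229).
Giant steps γ_i = 169·91^i mod 229: γ_0=169, γ_1=36, γ_2=70, γ_3=187, γ_4=71, γ_5=49, γ_6=108, γ_7=210, γ_8=103 (in table at j=10).
x = i·n + j = 8·16 + 10 = 138.
Check: 205^138 ≡ 169 (mod 229).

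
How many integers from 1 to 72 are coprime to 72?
24

72 = 2^3 × 3^2
φ(n) = n × ∏(1 - 1/p) for each prime p dividing n
φ(72) = 72 × (1 - 1/2) × (1 - 1/3) = 24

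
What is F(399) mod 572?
78

Matrix identity: Q^n = [[F_(n+1), F_n], [F_n, F_(n-1)]] with Q = [[1,1],[1,0]].
n = 399 = 110001111₂. Square-and-multiply, entries mod 572:
Q^1 = [[1,1],[1,0]]
Q^3 = (Q^1)²·Q = [[3,2],[2,1]]
Q^6 = (Q^3)² = [[13,8],[8,5]]
Q^12 = (Q^6)² = [[233,144],[144,89]]
Q^24 = (Q^12)² = [[93,36],[36,57]]
Q^49 = (Q^24)²·Q = [[473,221],[221,252]]
Q^99 = (Q^49)²·Q = [[363,298],[298,65]]
Q^199 = (Q^99)²·Q = [[341,353],[353,560]]
Q^399 = (Q^199)²·Q = [[99,78],[78,21]]
F_399 mod 572 = Q^399[0][1] = 78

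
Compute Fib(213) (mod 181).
146

Matrix identity: Q^n = [[F_(n+1), F_n], [F_n, F_(n-1)]] with Q = [[1,1],[1,0]].
n = 213 = 11010101₂. Square-and-multiply, entries mod 181:
Q^1 = [[1,1],[1,0]]
Q^3 = (Q^1)²·Q = [[3,2],[2,1]]
Q^6 = (Q^3)² = [[13,8],[8,5]]
Q^13 = (Q^6)²·Q = [[15,52],[52,144]]
Q^26 = (Q^13)² = [[33,123],[123,91]]
Q^53 = (Q^26)²·Q = [[157,109],[109,48]]
Q^106 = (Q^53)² = [[149,82],[82,67]]
Q^213 = (Q^106)²·Q = [[120,146],[146,155]]
F_213 mod 181 = Q^213[0][1] = 146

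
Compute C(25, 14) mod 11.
2

Using Lucas' theorem:
Write n=25 and k=14 in base 11:
n in base 11: [2, 3]
k in base 11: [1, 3]
C(25,14) mod 11 = ∏ C(n_i, k_i) mod 11
Digit binomials (mod 11): C(2,1) = 2; C(3,3) = 1
Product: 2 × 1 = 2 ≡ 2 (mod 11)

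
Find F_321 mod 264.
34

Matrix identity: Q^n = [[F_(n+1), F_n], [F_n, F_(n-1)]] with Q = [[1,1],[1,0]].
n = 321 = 101000001₂. Square-and-multiply, entries mod 264:
Q^1 = [[1,1],[1,0]]
Q^2 = (Q^1)² = [[2,1],[1,1]]
Q^5 = (Q^2)²·Q = [[8,5],[5,3]]
Q^10 = (Q^5)² = [[89,55],[55,34]]
Q^20 = (Q^10)² = [[122,165],[165,221]]
Q^40 = (Q^20)² = [[133,99],[99,34]]
Q^80 = (Q^40)² = [[34,165],[165,133]]
Q^160 = (Q^80)² = [[133,99],[99,34]]
Q^321 = (Q^160)²·Q = [[199,34],[34,165]]
F_321 mod 264 = Q^321[0][1] = 34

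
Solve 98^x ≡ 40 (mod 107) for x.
42

Baby-step giant-step with step n = ⌈√107⌉ = 11.
Baby steps 98^j mod 107 (j:value) for j=0..10: 0:1, 1:98, 2:81, 3:20, 4:34, 5:15, 6:79, 7:38, 8:86, 9:82, 10:11.
Giant-step multiplier: 98^(-11) ≡ 98^(106-11) = 98^95 ≡ 67 (mod 107).
Giant steps γ_i = 40·67^i mod 107: γ_0=40, γ_1=5, γ_2=14, γ_3=82 (in table at j=9).
x = i·n + j = 3·11 + 9 = 42.
Check: 98^42 ≡ 40 (mod 107).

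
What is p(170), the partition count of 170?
274768617130

p(n) counts ways to write n as a sum of positive integers (order ignored).
Euler's pentagonal recurrence: p(k) = p(k-1) + p(k-2) - p(k-5) - p(k-7) + p(k-12) + p(k-15) - ... (offsets j(3j∓1)/2, signs ++--, p(0)=1, p(<0)=0).
DP table for k = 0..169: p(0)=1, p(1)=1, p(2)=2, p(3)=3, p(4)=5, p(5)=7, p(6)=11, p(7)=15, p(8)=22, p(9)=30, p(10)=42, p(11)=56, p(12)=77, p(13)=101, p(14)=135, p(15)=176, p(16)=231, p(17)=297, p(18)=385, p(19)=490, p(20)=627, p(21)=792, p(22)=1002, p(23)=1255, p(24)=1575, p(25)=1958, p(26)=2436, p(27)=3010, p(28)=3718, p(29)=4565, p(30)=5604, p(31)=6842, p(32)=8349, p(33)=10143, p(34)=12310, p(35)=14883, p(36)=17977, p(37)=21637, p(38)=26015, p(39)=31185, p(40)=37338, p(41)=44583, p(42)=53174, p(43)=63261, p(44)=75175, p(45)=89134, p(46)=105558, p(47)=124754, p(48)=147273, p(49)=173525, p(50)=204226, p(51)=239943, p(52)=281589, p(53)=329931, p(54)=386155, p(55)=451276, p(56)=526823, p(57)=614154, p(58)=715220, p(59)=831820, p(60)=966467, p(61)=1121505, p(62)=1300156, p(63)=1505499, p(64)=1741630, p(65)=2012558, p(66)=2323520, p(67)=2679689, p(68)=3087735, p(69)=3554345, p(70)=4087968, p(71)=4697205, p(72)=5392783, p(73)=6185689, p(74)=7089500, p(75)=8118264, p(76)=9289091, p(77)=10619863, p(78)=12132164, p(79)=13848650, p(80)=15796476, p(81)=18004327, p(82)=20506255, p(83)=23338469, p(84)=26543660, p(85)=30167357, p(86)=34262962, p(87)=38887673, p(88)=44108109, p(89)=49995925, p(90)=56634173, p(91)=64112359, p(92)=72533807, p(93)=82010177, p(94)=92669720, p(95)=104651419, p(96)=118114304, p(97)=133230930, p(98)=150198136, p(99)=169229875, p(100)=190569292, p(101)=214481126, p(102)=241265379, p(103)=271248950, p(104)=304801365, p(105)=342325709, p(106)=384276336, p(107)=431149389, p(108)=483502844, p(109)=541946240, p(110)=607163746, p(111)=679903203, p(112)=761002156, p(113)=851376628, p(114)=952050665, p(115)=1064144451, p(116)=1188908248, p(117)=1327710076, p(118)=1482074143, p(119)=1653668665, p(120)=1844349560, p(121)=2056148051, p(122)=2291320912, p(123)=2552338241, p(124)=2841940500, p(125)=3163127352, p(126)=3519222692, p(127)=3913864295, p(128)=4351078600, p(129)=4835271870, p(130)=5371315400, p(131)=5964539504, p(132)=6620830889, p(133)=7346629512, p(134)=8149040695, p(135)=9035836076, p(136)=10015581680, p(137)=11097645016, p(138)=12292341831, p(139)=13610949895, p(140)=15065878135, p(141)=16670689208, p(142)=18440293320, p(143)=20390982757, p(144)=22540654445, p(145)=24908858009, p(146)=27517052599, p(147)=30388671978, p(148)=33549419497, p(149)=37027355200, p(150)=40853235313, p(151)=45060624582, p(152)=49686288421, p(153)=54770336324, p(154)=60356673280, p(155)=66493182097, p(156)=73232243759, p(157)=80630964769, p(158)=88751778802, p(159)=97662728555, p(160)=107438159466, p(161)=118159068427, p(162)=129913904637, p(163)=142798995930, p(164)=156919475295, p(165)=172389800255, p(166)=189334822579, p(167)=207890420102, p(168)=228204732751, p(169)=250438925115.
Final step: p(170) = p(169) + p(168) - p(165) - p(163) + p(158) + p(155) - p(148) - p(144) + p(135) + p(130) - p(119) - p(113) + p(100) + p(93) - p(78) - p(70) + p(53) + p(44) - p(25) - p(15)
= 250438925115 + 228204732751 - 172389800255 - 142798995930 + 88751778802 + 66493182097 - 33549419497 - 22540654445 + 9035836076 + 5371315400 - 1653668665 - 851376628 + 190569292 + 82010177 - 12132164 - 4087968 + 329931 + 75175 - 1958 - 176
= 274768617130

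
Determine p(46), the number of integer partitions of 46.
105558

p(n) counts ways to write n as a sum of positive integers (order ignored).
Euler's pentagonal recurrence: p(k) = p(k-1) + p(k-2) - p(k-5) - p(k-7) + p(k-12) + p(k-15) - ... (offsets j(3j∓1)/2, signs ++--, p(0)=1, p(<0)=0).
DP table for k = 0..45: p(0)=1, p(1)=1, p(2)=2, p(3)=3, p(4)=5, p(5)=7, p(6)=11, p(7)=15, p(8)=22, p(9)=30, p(10)=42, p(11)=56, p(12)=77, p(13)=101, p(14)=135, p(15)=176, p(16)=231, p(17)=297, p(18)=385, p(19)=490, p(20)=627, p(21)=792, p(22)=1002, p(23)=1255, p(24)=1575, p(25)=1958, p(26)=2436, p(27)=3010, p(28)=3718, p(29)=4565, p(30)=5604, p(31)=6842, p(32)=8349, p(33)=10143, p(34)=12310, p(35)=14883, p(36)=17977, p(37)=21637, p(38)=26015, p(39)=31185, p(40)=37338, p(41)=44583, p(42)=53174, p(43)=63261, p(44)=75175, p(45)=89134.
Final step: p(46) = p(45) + p(44) - p(41) - p(39) + p(34) + p(31) - p(24) - p(20) + p(11) + p(6)
= 89134 + 75175 - 44583 - 31185 + 12310 + 6842 - 1575 - 627 + 56 + 11
= 105558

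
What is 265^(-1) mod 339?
142

gcd(265, 339) = 1, so the inverse exists.
Extended Euclidean algorithm on (339, 265):
339 = 1 × 265 + 74  ⟹  74 = (1)·339 + (-1)·265
265 = 3 × 74 + 43  ⟹  43 = (-3)·339 + (4)·265
74 = 1 × 43 + 31  ⟹  31 = (4)·339 + (-5)·265
43 = 1 × 31 + 12  ⟹  12 = (-7)·339 + (9)·265
31 = 2 × 12 + 7  ⟹  7 = (18)·339 + (-23)·265
12 = 1 × 7 + 5  ⟹  5 = (-25)·339 + (32)·265
7 = 1 × 5 + 2  ⟹  2 = (43)·339 + (-55)·265
5 = 2 × 2 + 1  ⟹  1 = (-111)·339 + (142)·265
So (142)·265 ≡ 1 (mod 339), i.e. 265^(-1) ≡ 142 (mod 339).
Check: 265 × 142 = 37630 ≡ 1 (mod 339)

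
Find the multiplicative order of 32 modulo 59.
58

59 is prime, so ord(32) divides φ(59) = 58.
Divisors of 58: 1, 2, 29, 58.
Repeated squaring: 32^1 ≡ 32, 32^2 ≡ 21, 32^4 ≡ 28, 32^8 ≡ 17, 32^16 ≡ 53, 32^32 ≡ 36 (mod 59).
Test 32^d mod 59 for each divisor d in increasing order:
32^1 ≡ 32
32^2 ≡ 21
32^29 = 32^16·32^8·32^4·32^1 ≡ 58
32^58 = 32^32·32^16·32^8·32^2 ≡ 1  ← first divisor giving 1
The order is 58.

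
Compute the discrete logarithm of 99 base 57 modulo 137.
20

Baby-step giant-step with step n = ⌈√137⌉ = 12.
Baby steps 57^j mod 137 (j:value) for j=0..11: 0:1, 1:57, 2:98, 3:106, 4:14, 5:113, 6:2, 7:114, 8:59, 9:75, 10:28, 11:89.
Giant-step multiplier: 57^(-12) ≡ 57^(136-12) = 57^124 ≡ 103 (mod 137).
Giant steps γ_i = 99·103^i mod 137: γ_0=99, γ_1=59 (in table at j=8).
x = i·n + j = 1·12 + 8 = 20.
Check: 57^20 ≡ 99 (mod 137).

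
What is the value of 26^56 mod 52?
0

Repeated squaring. Binary of 56 = 111000.
26^1 ≡ 26 (mod 52); 26^2 ≡ 0 (mod 52); 26^4 ≡ 0 (mod 52); 26^8 ≡ 0 (mod 52); 26^16 ≡ 0 (mod 52); 26^32 ≡ 0 (mod 52)
26^56 = 26^8 × 26^16 × 26^32 ≡ 0 (mod 52)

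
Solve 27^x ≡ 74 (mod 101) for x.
51

Baby-step giant-step with step n = ⌈√101⌉ = 11.
Baby steps 27^j mod 101 (j:value) for j=0..10: 0:1, 1:27, 2:22, 3:89, 4:80, 5:39, 6:43, 7:50, 8:37, 9:90, 10:6.
Giant-step multiplier: 27^(-11) ≡ 27^(100-11) = 27^89 ≡ 53 (mod 101).
Giant steps γ_i = 74·53^i mod 101: γ_0=74, γ_1=84, γ_2=8, γ_3=20, γ_4=50 (in table at j=7).
x = i·n + j = 4·11 + 7 = 51.
Check: 27^51 ≡ 74 (mod 101).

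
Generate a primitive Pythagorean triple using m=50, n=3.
(2491, 300, 2509)

Euclid's formula: a = m² - n², b = 2mn, c = m² + n²
m = 50, n = 3
a = 50² - 3² = 2500 - 9 = 2491
b = 2 × 50 × 3 = 300
c = 50² + 3² = 2500 + 9 = 2509
Verification: 2491² + 300² = 6205081 + 90000 = 6295081 = 2509² ✓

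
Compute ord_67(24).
11

67 is prime, so ord(24) divides φ(67) = 66.
Divisors of 66: 1, 2, 3, 6, 11, 22, 33, 66.
Repeated squaring: 24^1 ≡ 24, 24^2 ≡ 40, 24^4 ≡ 59, 24^8 ≡ 64, 24^16 ≡ 9, 24^32 ≡ 14, 24^64 ≡ 62 (mod 67).
Test 24^d mod 67 for each divisor d in increasing order:
24^1 ≡ 24
24^2 ≡ 40
24^3 = 24^2·24^1 ≡ 22
24^6 = 24^4·24^2 ≡ 15
24^11 = 24^8·24^2·24^1 ≡ 1  ← first divisor giving 1
The order is 11.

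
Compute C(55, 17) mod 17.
3

Using Lucas' theorem:
Write n=55 and k=17 in base 17:
n in base 17: [3, 4]
k in base 17: [1, 0]
C(55,17) mod 17 = ∏ C(n_i, k_i) mod 17
Digit binomials (mod 17): C(3,1) = 3; C(4,0) = 1
Product: 3 × 1 = 3 ≡ 3 (mod 17)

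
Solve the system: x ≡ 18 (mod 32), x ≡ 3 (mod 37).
114

Using Chinese Remainder Theorem:
M = 32 × 37 = 1184
M1 = 37, M2 = 32
y1 = 37^(-1) mod 32 = 13
y2 = 32^(-1) mod 37 = 22
x = (18×37×13 + 3×32×22) mod 1184 = 114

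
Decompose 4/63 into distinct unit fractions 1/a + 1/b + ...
1/16 + 1/1008

Greedy algorithm:
4/63: ceiling(63/4) = 16, use 1/16
1/1008: ceiling(1008/1) = 1008, use 1/1008
Result: 4/63 = 1/16 + 1/1008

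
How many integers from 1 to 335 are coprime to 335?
264

335 = 5 × 67
φ(n) = n × ∏(1 - 1/p) for each prime p dividing n
φ(335) = 335 × (1 - 1/5) × (1 - 1/67) = 264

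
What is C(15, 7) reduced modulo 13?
0

Using Lucas' theorem:
Write n=15 and k=7 in base 13:
n in base 13: [1, 2]
k in base 13: [0, 7]
C(15,7) mod 13 = ∏ C(n_i, k_i) mod 13
Digit binomials (mod 13): C(1,0) = 1; C(2,7) = 0 (k_i > n_i)
Product: 1 × 0 = 0 ≡ 0 (mod 13)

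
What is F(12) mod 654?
144

Matrix identity: Q^n = [[F_(n+1), F_n], [F_n, F_(n-1)]] with Q = [[1,1],[1,0]].
n = 12 = 1100₂. Square-and-multiply, entries mod 654:
Q^1 = [[1,1],[1,0]]
Q^3 = (Q^1)²·Q = [[3,2],[2,1]]
Q^6 = (Q^3)² = [[13,8],[8,5]]
Q^12 = (Q^6)² = [[233,144],[144,89]]
F_12 mod 654 = Q^12[0][1] = 144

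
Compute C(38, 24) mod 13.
11

Using Lucas' theorem:
Write n=38 and k=24 in base 13:
n in base 13: [2, 12]
k in base 13: [1, 11]
C(38,24) mod 13 = ∏ C(n_i, k_i) mod 13
Digit binomials (mod 13): C(2,1) = 2; C(12,11) = 12
Product: 2 × 12 = 24 ≡ 11 (mod 13)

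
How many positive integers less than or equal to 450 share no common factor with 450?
120

450 = 2 × 3^2 × 5^2
φ(n) = n × ∏(1 - 1/p) for each prime p dividing n
φ(450) = 450 × (1 - 1/2) × (1 - 1/3) × (1 - 1/5) = 120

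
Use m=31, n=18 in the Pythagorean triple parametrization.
(637, 1116, 1285)

Euclid's formula: a = m² - n², b = 2mn, c = m² + n²
m = 31, n = 18
a = 31² - 18² = 961 - 324 = 637
b = 2 × 31 × 18 = 1116
c = 31² + 18² = 961 + 324 = 1285
Verification: 637² + 1116² = 405769 + 1245456 = 1651225 = 1285² ✓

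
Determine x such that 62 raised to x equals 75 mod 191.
14

Baby-step giant-step with step n = ⌈√191⌉ = 14.
Baby steps 62^j mod 191 (j:value) for j=0..13: 0:1, 1:62, 2:24, 3:151, 4:3, 5:186, 6:72, 7:71, 8:9, 9:176, 10:25, 11:22, 12:27, 13:146.
Giant-step multiplier: 62^(-14) ≡ 62^(190-14) = 62^176 ≡ 163 (mod 191).
Giant steps γ_i = 75·163^i mod 191: γ_0=75, γ_1=1 (in table at j=0).
x = i·n + j = 1·14 + 0 = 14.
Check: 62^14 ≡ 75 (mod 191).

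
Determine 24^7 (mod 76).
16

Repeated squaring. Binary of 7 = 111.
24^1 ≡ 24 (mod 76); 24^2 ≡ 44 (mod 76); 24^4 ≡ 36 (mod 76)
24^7 = 24^1 × 24^2 × 24^4 ≡ 16 (mod 76)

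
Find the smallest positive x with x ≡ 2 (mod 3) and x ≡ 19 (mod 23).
65

Using Chinese Remainder Theorem:
M = 3 × 23 = 69
M1 = 23, M2 = 3
y1 = 23^(-1) mod 3 = 2
y2 = 3^(-1) mod 23 = 8
x = (2×23×2 + 19×3×8) mod 69 = 65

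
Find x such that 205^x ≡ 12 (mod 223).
77

Baby-step giant-step with step n = ⌈√223⌉ = 15.
Baby steps 205^j mod 223 (j:value) for j=0..14: 0:1, 1:205, 2:101, 3:189, 4:166, 5:134, 6:41, 7:154, 8:127, 9:167, 10:116, 11:142, 12:120, 13:70, 14:78.
Giant-step multiplier: 205^(-15) ≡ 205^(222-15) = 205^207 ≡ 125 (mod 223).
Giant steps γ_i = 12·125^i mod 223: γ_0=12, γ_1=162, γ_2=180, γ_3=200, γ_4=24, γ_5=101 (in table at j=2).
x = i·n + j = 5·15 + 2 = 77.
Check: 205^77 ≡ 12 (mod 223).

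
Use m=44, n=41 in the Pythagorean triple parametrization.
(255, 3608, 3617)

Euclid's formula: a = m² - n², b = 2mn, c = m² + n²
m = 44, n = 41
a = 44² - 41² = 1936 - 1681 = 255
b = 2 × 44 × 41 = 3608
c = 44² + 41² = 1936 + 1681 = 3617
Verification: 255² + 3608² = 65025 + 13017664 = 13082689 = 3617² ✓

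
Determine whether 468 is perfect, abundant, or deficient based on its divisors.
abundant

Proper divisors of 468: sum = 1 + 2 + 3 + 4 + 6 + 9 + 12 + 13 + ... + 78 + 117 + 156 + 234 (17 divisors) = 806
Since 806 > 468, 468 is abundant.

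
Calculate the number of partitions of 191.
1820701100652

p(n) counts ways to write n as a sum of positive integers (order ignored).
Euler's pentagonal recurrence: p(k) = p(k-1) + p(k-2) - p(k-5) - p(k-7) + p(k-12) + p(k-15) - ... (offsets j(3j∓1)/2, signs ++--, p(0)=1, p(<0)=0).
DP table for k = 0..190: p(0)=1, p(1)=1, p(2)=2, p(3)=3, p(4)=5, p(5)=7, p(6)=11, p(7)=15, p(8)=22, p(9)=30, p(10)=42, p(11)=56, p(12)=77, p(13)=101, p(14)=135, p(15)=176, p(16)=231, p(17)=297, p(18)=385, p(19)=490, p(20)=627, p(21)=792, p(22)=1002, p(23)=1255, p(24)=1575, p(25)=1958, p(26)=2436, p(27)=3010, p(28)=3718, p(29)=4565, p(30)=5604, p(31)=6842, p(32)=8349, p(33)=10143, p(34)=12310, p(35)=14883, p(36)=17977, p(37)=21637, p(38)=26015, p(39)=31185, p(40)=37338, p(41)=44583, p(42)=53174, p(43)=63261, p(44)=75175, p(45)=89134, p(46)=105558, p(47)=124754, p(48)=147273, p(49)=173525, p(50)=204226, p(51)=239943, p(52)=281589, p(53)=329931, p(54)=386155, p(55)=451276, p(56)=526823, p(57)=614154, p(58)=715220, p(59)=831820, p(60)=966467, p(61)=1121505, p(62)=1300156, p(63)=1505499, p(64)=1741630, p(65)=2012558, p(66)=2323520, p(67)=2679689, p(68)=3087735, p(69)=3554345, p(70)=4087968, p(71)=4697205, p(72)=5392783, p(73)=6185689, p(74)=7089500, p(75)=8118264, p(76)=9289091, p(77)=10619863, p(78)=12132164, p(79)=13848650, p(80)=15796476, p(81)=18004327, p(82)=20506255, p(83)=23338469, p(84)=26543660, p(85)=30167357, p(86)=34262962, p(87)=38887673, p(88)=44108109, p(89)=49995925, p(90)=56634173, p(91)=64112359, p(92)=72533807, p(93)=82010177, p(94)=92669720, p(95)=104651419, p(96)=118114304, p(97)=133230930, p(98)=150198136, p(99)=169229875, p(100)=190569292, p(101)=214481126, p(102)=241265379, p(103)=271248950, p(104)=304801365, p(105)=342325709, p(106)=384276336, p(107)=431149389, p(108)=483502844, p(109)=541946240, p(110)=607163746, p(111)=679903203, p(112)=761002156, p(113)=851376628, p(114)=952050665, p(115)=1064144451, p(116)=1188908248, p(117)=1327710076, p(118)=1482074143, p(119)=1653668665, p(120)=1844349560, p(121)=2056148051, p(122)=2291320912, p(123)=2552338241, p(124)=2841940500, p(125)=3163127352, p(126)=3519222692, p(127)=3913864295, p(128)=4351078600, p(129)=4835271870, p(130)=5371315400, p(131)=5964539504, p(132)=6620830889, p(133)=7346629512, p(134)=8149040695, p(135)=9035836076, p(136)=10015581680, p(137)=11097645016, p(138)=12292341831, p(139)=13610949895, p(140)=15065878135, p(141)=16670689208, p(142)=18440293320, p(143)=20390982757, p(144)=22540654445, p(145)=24908858009, p(146)=27517052599, p(147)=30388671978, p(148)=33549419497, p(149)=37027355200, p(150)=40853235313, p(151)=45060624582, p(152)=49686288421, p(153)=54770336324, p(154)=60356673280, p(155)=66493182097, p(156)=73232243759, p(157)=80630964769, p(158)=88751778802, p(159)=97662728555, p(160)=107438159466, p(161)=118159068427, p(162)=129913904637, p(163)=142798995930, p(164)=156919475295, p(165)=172389800255, p(166)=189334822579, p(167)=207890420102, p(168)=228204732751, p(169)=250438925115, p(170)=274768617130, p(171)=301384802048, p(172)=330495499613, p(173)=362326859895, p(174)=397125074750, p(175)=435157697830, p(176)=476715857290, p(177)=522115831195, p(178)=571701605655, p(179)=625846753120, p(180)=684957390936, p(181)=749474411781, p(182)=819876908323, p(183)=896684817527, p(184)=980462880430, p(185)=1071823774337, p(186)=1171432692373, p(187)=1280011042268, p(188)=1398341745571, p(189)=1527273599625, p(190)=1667727404093.
Final step: p(191) = p(190) + p(189) - p(186) - p(184) + p(179) + p(176) - p(169) - p(165) + p(156) + p(151) - p(140) - p(134) + p(121) + p(114) - p(99) - p(91) + p(74) + p(65) - p(46) - p(36) + p(15) + p(4)
= 1667727404093 + 1527273599625 - 1171432692373 - 980462880430 + 625846753120 + 476715857290 - 250438925115 - 172389800255 + 73232243759 + 45060624582 - 15065878135 - 8149040695 + 2056148051 + 952050665 - 169229875 - 64112359 + 7089500 + 2012558 - 105558 - 17977 + 176 + 5
= 1820701100652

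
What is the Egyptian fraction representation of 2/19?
1/10 + 1/190

Greedy algorithm:
2/19: ceiling(19/2) = 10, use 1/10
1/190: ceiling(190/1) = 190, use 1/190
Result: 2/19 = 1/10 + 1/190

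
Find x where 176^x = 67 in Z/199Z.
141

Baby-step giant-step with step n = ⌈√199⌉ = 15.
Baby steps 176^j mod 199 (j:value) for j=0..14: 0:1, 1:176, 2:131, 3:171, 4:47, 5:113, 6:187, 7:77, 8:20, 9:137, 10:33, 11:37, 12:144, 13:71, 14:158.
Giant-step multiplier: 176^(-15) ≡ 176^(198-15) = 176^183 ≡ 88 (mod 199).
Giant steps γ_i = 67·88^i mod 199: γ_0=67, γ_1=125, γ_2=55, γ_3=64, γ_4=60, γ_5=106, γ_6=174, γ_7=188, γ_8=27, γ_9=187 (in table at j=6).
x = i·n + j = 9·15 + 6 = 141.
Check: 176^141 ≡ 67 (mod 199).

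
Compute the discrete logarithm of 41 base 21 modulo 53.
35

Baby-step giant-step with step n = ⌈√53⌉ = 8.
Baby steps 21^j mod 53 (j:value) for j=0..7: 0:1, 1:21, 2:17, 3:39, 4:24, 5:27, 6:37, 7:35.
Giant-step multiplier: 21^(-8) ≡ 21^(52-8) = 21^44 ≡ 15 (mod 53).
Giant steps γ_i = 41·15^i mod 53: γ_0=41, γ_1=32, γ_2=3, γ_3=45, γ_4=39 (in table at j=3).
x = i·n + j = 4·8 + 3 = 35.
Check: 21^35 ≡ 41 (mod 53).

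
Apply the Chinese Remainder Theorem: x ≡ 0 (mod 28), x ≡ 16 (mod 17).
84

Using Chinese Remainder Theorem:
M = 28 × 17 = 476
M1 = 17, M2 = 28
y1 = 17^(-1) mod 28 = 5
y2 = 28^(-1) mod 17 = 14
x = (0×17×5 + 16×28×14) mod 476 = 84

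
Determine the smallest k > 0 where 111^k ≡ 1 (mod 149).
148

149 is prime, so ord(111) divides φ(149) = 148.
Divisors of 148: 1, 2, 4, 37, 74, 148.
Repeated squaring: 111^1 ≡ 111, 111^2 ≡ 103, 111^4 ≡ 30, 111^8 ≡ 6, 111^16 ≡ 36, 111^32 ≡ 104, 111^64 ≡ 88, 111^128 ≡ 145 (mod 149).
Test 111^d mod 149 for each divisor d in increasing order:
111^1 ≡ 111
111^2 ≡ 103
111^4 ≡ 30
111^37 = 111^32·111^4·111^1 ≡ 44
111^74 = 111^64·111^8·111^2 ≡ 148
111^148 = 111^128·111^16·111^4 ≡ 1  ← first divisor giving 1
The order is 148.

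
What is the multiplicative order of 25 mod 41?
10

41 is prime, so ord(25) divides φ(41) = 40.
Divisors of 40: 1, 2, 4, 5, 8, 10, 20, 40.
Repeated squaring: 25^1 ≡ 25, 25^2 ≡ 10, 25^4 ≡ 18, 25^8 ≡ 37, 25^16 ≡ 16, 25^32 ≡ 10 (mod 41).
Test 25^d mod 41 for each divisor d in increasing order:
25^1 ≡ 25
25^2 ≡ 10
25^4 ≡ 18
25^5 = 25^4·25^1 ≡ 40
25^8 ≡ 37
25^10 = 25^8·25^2 ≡ 1  ← first divisor giving 1
The order is 10.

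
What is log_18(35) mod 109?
100

Baby-step giant-step with step n = ⌈√109⌉ = 11.
Baby steps 18^j mod 109 (j:value) for j=0..10: 0:1, 1:18, 2:106, 3:55, 4:9, 5:53, 6:82, 7:59, 8:81, 9:41, 10:84.
Giant-step multiplier: 18^(-11) ≡ 18^(108-11) = 18^97 ≡ 70 (mod 109).
Giant steps γ_i = 35·70^i mod 109: γ_0=35, γ_1=52, γ_2=43, γ_3=67, γ_4=3, γ_5=101, γ_6=94, γ_7=40, γ_8=75, γ_9=18 (in table at j=1).
x = i·n + j = 9·11 + 1 = 100.
Check: 18^100 ≡ 35 (mod 109).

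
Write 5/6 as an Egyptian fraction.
1/2 + 1/3

Greedy algorithm:
5/6: ceiling(6/5) = 2, use 1/2
1/3: ceiling(3/1) = 3, use 1/3
Result: 5/6 = 1/2 + 1/3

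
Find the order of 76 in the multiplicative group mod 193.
64

193 is prime, so ord(76) divides φ(193) = 192.
Divisors of 192: 1, 2, 3, 4, 6, 8, 12, 16, 24, 32, 48, 64, 96, 192.
Repeated squaring: 76^1 ≡ 76, 76^2 ≡ 179, 76^4 ≡ 3, 76^8 ≡ 9, 76^16 ≡ 81, 76^32 ≡ 192, 76^64 ≡ 1, 76^128 ≡ 1 (mod 193).
Test 76^d mod 193 for each divisor d in increasing order:
76^1 ≡ 76
76^2 ≡ 179
76^3 = 76^2·76^1 ≡ 94
76^4 ≡ 3
76^6 = 76^4·76^2 ≡ 151
76^8 ≡ 9
76^12 = 76^8·76^4 ≡ 27
76^16 ≡ 81
76^24 = 76^16·76^8 ≡ 150
76^32 ≡ 192
76^48 = 76^32·76^16 ≡ 112
76^64 ≡ 1  ← first divisor giving 1
The order is 64.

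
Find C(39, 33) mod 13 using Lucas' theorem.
0

Using Lucas' theorem:
Write n=39 and k=33 in base 13:
n in base 13: [3, 0]
k in base 13: [2, 7]
C(39,33) mod 13 = ∏ C(n_i, k_i) mod 13
Digit binomials (mod 13): C(3,2) = 3; C(0,7) = 0 (k_i > n_i)
Product: 3 × 0 = 0 ≡ 0 (mod 13)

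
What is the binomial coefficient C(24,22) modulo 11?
1

Using Lucas' theorem:
Write n=24 and k=22 in base 11:
n in base 11: [2, 2]
k in base 11: [2, 0]
C(24,22) mod 11 = ∏ C(n_i, k_i) mod 11
Digit binomials (mod 11): C(2,2) = 1; C(2,0) = 1
Product: 1 × 1 = 1 ≡ 1 (mod 11)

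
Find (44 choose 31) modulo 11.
0

Using Lucas' theorem:
Write n=44 and k=31 in base 11:
n in base 11: [4, 0]
k in base 11: [2, 9]
C(44,31) mod 11 = ∏ C(n_i, k_i) mod 11
Digit binomials (mod 11): C(4,2) = 6; C(0,9) = 0 (k_i > n_i)
Product: 6 × 0 = 0 ≡ 0 (mod 11)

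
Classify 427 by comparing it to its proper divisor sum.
deficient

Proper divisors of 427: sum = 1 + 7 + 61 = 69
Since 69 < 427, 427 is deficient.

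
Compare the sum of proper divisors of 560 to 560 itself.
abundant

Proper divisors of 560: sum = 1 + 2 + 4 + 5 + 7 + 8 + 10 + 14 + ... + 80 + 112 + 140 + 280 (19 divisors) = 928
Since 928 > 560, 560 is abundant.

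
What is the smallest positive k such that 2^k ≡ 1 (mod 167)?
83

167 is prime, so ord(2) divides φ(167) = 166.
Divisors of 166: 1, 2, 83, 166.
Repeated squaring: 2^1 ≡ 2, 2^2 ≡ 4, 2^4 ≡ 16, 2^8 ≡ 89, 2^16 ≡ 72, 2^32 ≡ 7, 2^64 ≡ 49, 2^128 ≡ 63 (mod 167).
Test 2^d mod 167 for each divisor d in increasing order:
2^1 ≡ 2
2^2 ≡ 4
2^83 = 2^64·2^16·2^2·2^1 ≡ 1  ← first divisor giving 1
The order is 83.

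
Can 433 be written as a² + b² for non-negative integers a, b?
12² + 17² (a=12, b=17)

Factorization: 433 = 433
By Fermat: n is sum of two squares iff every prime p ≡ 3 (mod 4) appears to even power.
All primes ≡ 3 (mod 4) appear to even power.
Search a = 0, 1, 2, … for 433 - a² a perfect square: first hit at a = 12: 433 - 144 = 289 = 17².
433 = 12² + 17² = 144 + 289 ✓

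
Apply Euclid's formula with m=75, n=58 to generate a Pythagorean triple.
(2261, 8700, 8989)

Euclid's formula: a = m² - n², b = 2mn, c = m² + n²
m = 75, n = 58
a = 75² - 58² = 5625 - 3364 = 2261
b = 2 × 75 × 58 = 8700
c = 75² + 58² = 5625 + 3364 = 8989
Verification: 2261² + 8700² = 5112121 + 75690000 = 80802121 = 8989² ✓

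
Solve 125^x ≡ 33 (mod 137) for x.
35

Baby-step giant-step with step n = ⌈√137⌉ = 12.
Baby steps 125^j mod 137 (j:value) for j=0..11: 0:1, 1:125, 2:7, 3:53, 4:49, 5:97, 6:69, 7:131, 8:72, 9:95, 10:93, 11:117.
Giant-step multiplier: 125^(-12) ≡ 125^(136-12) = 125^124 ≡ 4 (mod 137).
Giant steps γ_i = 33·4^i mod 137: γ_0=33, γ_1=132, γ_2=117 (in table at j=11).
x = i·n + j = 2·12 + 11 = 35.
Check: 125^35 ≡ 33 (mod 137).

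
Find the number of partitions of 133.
7346629512

p(n) counts ways to write n as a sum of positive integers (order ignored).
Euler's pentagonal recurrence: p(k) = p(k-1) + p(k-2) - p(k-5) - p(k-7) + p(k-12) + p(k-15) - ... (offsets j(3j∓1)/2, signs ++--, p(0)=1, p(<0)=0).
DP table for k = 0..132: p(0)=1, p(1)=1, p(2)=2, p(3)=3, p(4)=5, p(5)=7, p(6)=11, p(7)=15, p(8)=22, p(9)=30, p(10)=42, p(11)=56, p(12)=77, p(13)=101, p(14)=135, p(15)=176, p(16)=231, p(17)=297, p(18)=385, p(19)=490, p(20)=627, p(21)=792, p(22)=1002, p(23)=1255, p(24)=1575, p(25)=1958, p(26)=2436, p(27)=3010, p(28)=3718, p(29)=4565, p(30)=5604, p(31)=6842, p(32)=8349, p(33)=10143, p(34)=12310, p(35)=14883, p(36)=17977, p(37)=21637, p(38)=26015, p(39)=31185, p(40)=37338, p(41)=44583, p(42)=53174, p(43)=63261, p(44)=75175, p(45)=89134, p(46)=105558, p(47)=124754, p(48)=147273, p(49)=173525, p(50)=204226, p(51)=239943, p(52)=281589, p(53)=329931, p(54)=386155, p(55)=451276, p(56)=526823, p(57)=614154, p(58)=715220, p(59)=831820, p(60)=966467, p(61)=1121505, p(62)=1300156, p(63)=1505499, p(64)=1741630, p(65)=2012558, p(66)=2323520, p(67)=2679689, p(68)=3087735, p(69)=3554345, p(70)=4087968, p(71)=4697205, p(72)=5392783, p(73)=6185689, p(74)=7089500, p(75)=8118264, p(76)=9289091, p(77)=10619863, p(78)=12132164, p(79)=13848650, p(80)=15796476, p(81)=18004327, p(82)=20506255, p(83)=23338469, p(84)=26543660, p(85)=30167357, p(86)=34262962, p(87)=38887673, p(88)=44108109, p(89)=49995925, p(90)=56634173, p(91)=64112359, p(92)=72533807, p(93)=82010177, p(94)=92669720, p(95)=104651419, p(96)=118114304, p(97)=133230930, p(98)=150198136, p(99)=169229875, p(100)=190569292, p(101)=214481126, p(102)=241265379, p(103)=271248950, p(104)=304801365, p(105)=342325709, p(106)=384276336, p(107)=431149389, p(108)=483502844, p(109)=541946240, p(110)=607163746, p(111)=679903203, p(112)=761002156, p(113)=851376628, p(114)=952050665, p(115)=1064144451, p(116)=1188908248, p(117)=1327710076, p(118)=1482074143, p(119)=1653668665, p(120)=1844349560, p(121)=2056148051, p(122)=2291320912, p(123)=2552338241, p(124)=2841940500, p(125)=3163127352, p(126)=3519222692, p(127)=3913864295, p(128)=4351078600, p(129)=4835271870, p(130)=5371315400, p(131)=5964539504, p(132)=6620830889.
Final step: p(133) = p(132) + p(131) - p(128) - p(126) + p(121) + p(118) - p(111) - p(107) + p(98) + p(93) - p(82) - p(76) + p(63) + p(56) - p(41) - p(33) + p(16) + p(7)
= 6620830889 + 5964539504 - 4351078600 - 3519222692 + 2056148051 + 1482074143 - 679903203 - 431149389 + 150198136 + 82010177 - 20506255 - 9289091 + 1505499 + 526823 - 44583 - 10143 + 231 + 15
= 7346629512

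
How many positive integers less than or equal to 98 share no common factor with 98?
42

98 = 2 × 7^2
φ(n) = n × ∏(1 - 1/p) for each prime p dividing n
φ(98) = 98 × (1 - 1/2) × (1 - 1/7) = 42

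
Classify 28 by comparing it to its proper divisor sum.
perfect

Proper divisors of 28: sum = 1 + 2 + 4 + 7 + 14 = 28
Since 28 = 28, 28 is perfect.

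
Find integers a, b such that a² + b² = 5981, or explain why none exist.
50² + 59² (a=50, b=59)

Factorization: 5981 = 5981
By Fermat: n is sum of two squares iff every prime p ≡ 3 (mod 4) appears to even power.
All primes ≡ 3 (mod 4) appear to even power.
Search a = 0, 1, 2, … for 5981 - a² a perfect square: first hit at a = 50: 5981 - 2500 = 3481 = 59².
5981 = 50² + 59² = 2500 + 3481 ✓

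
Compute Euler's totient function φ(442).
192

442 = 2 × 13 × 17
φ(n) = n × ∏(1 - 1/p) for each prime p dividing n
φ(442) = 442 × (1 - 1/2) × (1 - 1/13) × (1 - 1/17) = 192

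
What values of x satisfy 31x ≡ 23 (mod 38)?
x ≡ 13 (mod 38)

gcd(31, 38) = 1, which divides 23, so solutions exist.
Find 31^(-1) mod 38 by the extended Euclidean algorithm:
38 = 1 × 31 + 7  ⟹  7 = (1)·38 + (-1)·31
31 = 4 × 7 + 3  ⟹  3 = (-4)·38 + (5)·31
7 = 2 × 3 + 1  ⟹  1 = (9)·38 + (-11)·31
So (-11)·31 ≡ 1 (mod 38), i.e. 31^(-1) ≡ -11 ≡ 27 (mod 38).
x ≡ 27 × 23 = 621 ≡ 13 (mod 38).
Check: 31 × 13 = 403 ≡ 23 (mod 38).
Unique solution: x ≡ 13 (mod 38)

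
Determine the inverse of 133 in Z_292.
101

gcd(133, 292) = 1, so the inverse exists.
Extended Euclidean algorithm on (292, 133):
292 = 2 × 133 + 26  ⟹  26 = (1)·292 + (-2)·133
133 = 5 × 26 + 3  ⟹  3 = (-5)·292 + (11)·133
26 = 8 × 3 + 2  ⟹  2 = (41)·292 + (-90)·133
3 = 1 × 2 + 1  ⟹  1 = (-46)·292 + (101)·133
So (101)·133 ≡ 1 (mod 292), i.e. 133^(-1) ≡ 101 (mod 292).
Check: 133 × 101 = 13433 ≡ 1 (mod 292)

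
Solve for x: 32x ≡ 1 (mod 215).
168

gcd(32, 215) = 1, so the inverse exists.
Extended Euclidean algorithm on (215, 32):
215 = 6 × 32 + 23  ⟹  23 = (1)·215 + (-6)·32
32 = 1 × 23 + 9  ⟹  9 = (-1)·215 + (7)·32
23 = 2 × 9 + 5  ⟹  5 = (3)·215 + (-20)·32
9 = 1 × 5 + 4  ⟹  4 = (-4)·215 + (27)·32
5 = 1 × 4 + 1  ⟹  1 = (7)·215 + (-47)·32
So (-47)·32 ≡ 1 (mod 215), i.e. 32^(-1) ≡ -47 ≡ 168 (mod 215).
Check: 32 × 168 = 5376 ≡ 1 (mod 215)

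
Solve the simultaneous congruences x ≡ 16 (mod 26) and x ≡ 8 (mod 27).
224

Using Chinese Remainder Theorem:
M = 26 × 27 = 702
M1 = 27, M2 = 26
y1 = 27^(-1) mod 26 = 1
y2 = 26^(-1) mod 27 = 26
x = (16×27×1 + 8×26×26) mod 702 = 224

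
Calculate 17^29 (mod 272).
17

Repeated squaring. Binary of 29 = 11101.
17^1 ≡ 17 (mod 272); 17^2 ≡ 17 (mod 272); 17^4 ≡ 17 (mod 272); 17^8 ≡ 17 (mod 272); 17^16 ≡ 17 (mod 272)
17^29 = 17^1 × 17^4 × 17^8 × 17^16 ≡ 17 (mod 272)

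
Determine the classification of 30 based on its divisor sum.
abundant

Proper divisors of 30: sum = 1 + 2 + 3 + 5 + 6 + 10 + 15 = 42
Since 42 > 30, 30 is abundant.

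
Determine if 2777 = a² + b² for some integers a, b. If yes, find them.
29² + 44² (a=29, b=44)

Factorization: 2777 = 2777
By Fermat: n is sum of two squares iff every prime p ≡ 3 (mod 4) appears to even power.
All primes ≡ 3 (mod 4) appear to even power.
Search a = 0, 1, 2, … for 2777 - a² a perfect square: first hit at a = 29: 2777 - 841 = 1936 = 44².
2777 = 29² + 44² = 841 + 1936 ✓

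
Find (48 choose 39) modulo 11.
0

Using Lucas' theorem:
Write n=48 and k=39 in base 11:
n in base 11: [4, 4]
k in base 11: [3, 6]
C(48,39) mod 11 = ∏ C(n_i, k_i) mod 11
Digit binomials (mod 11): C(4,3) = 4; C(4,6) = 0 (k_i > n_i)
Product: 4 × 0 = 0 ≡ 0 (mod 11)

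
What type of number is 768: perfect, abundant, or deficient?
abundant

Proper divisors of 768: sum = 1 + 2 + 3 + 4 + 6 + 8 + 12 + 16 + ... + 128 + 192 + 256 + 384 (17 divisors) = 1276
Since 1276 > 768, 768 is abundant.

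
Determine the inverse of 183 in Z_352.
327

gcd(183, 352) = 1, so the inverse exists.
Extended Euclidean algorithm on (352, 183):
352 = 1 × 183 + 169  ⟹  169 = (1)·352 + (-1)·183
183 = 1 × 169 + 14  ⟹  14 = (-1)·352 + (2)·183
169 = 12 × 14 + 1  ⟹  1 = (13)·352 + (-25)·183
So (-25)·183 ≡ 1 (mod 352), i.e. 183^(-1) ≡ -25 ≡ 327 (mod 352).
Check: 183 × 327 = 59841 ≡ 1 (mod 352)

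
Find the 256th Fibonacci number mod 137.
85

Matrix identity: Q^n = [[F_(n+1), F_n], [F_n, F_(n-1)]] with Q = [[1,1],[1,0]].
n = 256 = 100000000₂. Square-and-multiply, entries mod 137:
Q^1 = [[1,1],[1,0]]
Q^2 = (Q^1)² = [[2,1],[1,1]]
Q^4 = (Q^2)² = [[5,3],[3,2]]
Q^8 = (Q^4)² = [[34,21],[21,13]]
Q^16 = (Q^8)² = [[90,28],[28,62]]
Q^32 = (Q^16)² = [[116,9],[9,107]]
Q^64 = (Q^32)² = [[111,89],[89,22]]
Q^128 = (Q^64)² = [[103,55],[55,48]]
Q^256 = (Q^128)² = [[71,85],[85,123]]
F_256 mod 137 = Q^256[0][1] = 85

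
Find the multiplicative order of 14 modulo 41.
8

41 is prime, so ord(14) divides φ(41) = 40.
Divisors of 40: 1, 2, 4, 5, 8, 10, 20, 40.
Repeated squaring: 14^1 ≡ 14, 14^2 ≡ 32, 14^4 ≡ 40, 14^8 ≡ 1, 14^16 ≡ 1, 14^32 ≡ 1 (mod 41).
Test 14^d mod 41 for each divisor d in increasing order:
14^1 ≡ 14
14^2 ≡ 32
14^4 ≡ 40
14^5 = 14^4·14^1 ≡ 27
14^8 ≡ 1  ← first divisor giving 1
The order is 8.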